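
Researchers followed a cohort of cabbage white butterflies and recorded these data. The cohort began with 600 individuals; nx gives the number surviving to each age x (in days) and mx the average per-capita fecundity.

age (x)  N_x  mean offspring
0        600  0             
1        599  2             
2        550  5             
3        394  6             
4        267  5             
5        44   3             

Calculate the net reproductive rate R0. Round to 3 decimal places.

12.965

lx = nx/n0 = nx/600: 1, 0.99833…, 0.91667…, 0.65667…, 0.445, 0.07333…
lx·mx by age: 0, 1.996667…, 4.583333…, 3.94…, 2.225, 0.22…
R0 = Σ lx·mx = 12.965… → 12.965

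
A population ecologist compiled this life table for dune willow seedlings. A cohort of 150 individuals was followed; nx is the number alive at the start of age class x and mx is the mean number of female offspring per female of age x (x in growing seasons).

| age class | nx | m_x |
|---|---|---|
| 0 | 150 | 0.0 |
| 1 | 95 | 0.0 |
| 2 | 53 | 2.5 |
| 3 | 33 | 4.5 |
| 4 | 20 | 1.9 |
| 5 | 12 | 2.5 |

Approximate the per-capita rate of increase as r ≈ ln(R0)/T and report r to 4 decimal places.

0.2911

lx = nx/n0 = nx/150: 1, 0.63333…, 0.35333…, 0.22, 0.13333…, 0.08
R0 = Σ lx·mx = 0 + 0 + 0.88333… + 0.99 + 0.25333… + 0.2 = 2.326667…
Σ x·lx·mx = 6.75…; T = 6.75…/2.326667… = 2.90115…
r ≈ ln(R0)/T = ln(2.326667…)/2.90115… = 0.29107… → 0.2911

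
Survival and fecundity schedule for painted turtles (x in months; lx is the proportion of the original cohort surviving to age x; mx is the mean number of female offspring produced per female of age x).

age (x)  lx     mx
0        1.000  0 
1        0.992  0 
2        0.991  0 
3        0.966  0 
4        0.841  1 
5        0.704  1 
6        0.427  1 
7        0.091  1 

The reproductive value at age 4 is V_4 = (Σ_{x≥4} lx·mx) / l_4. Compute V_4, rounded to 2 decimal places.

lx·mx for x ≥ 4: 0.841, 0.704, 0.427, 0.091 → sum = 2.063
V_4 = 2.063 / l_4 = 2.063 / 0.841 = 2.453032… → 2.45

2.45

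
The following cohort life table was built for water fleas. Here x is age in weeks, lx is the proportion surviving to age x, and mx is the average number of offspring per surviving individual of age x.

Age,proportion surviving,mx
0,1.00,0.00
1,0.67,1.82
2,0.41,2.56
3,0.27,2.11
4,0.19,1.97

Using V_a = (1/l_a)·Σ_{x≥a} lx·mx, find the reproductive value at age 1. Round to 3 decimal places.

4.796

lx·mx for x ≥ 1: 1.2194, 1.0496, 0.5697, 0.3743 → sum = 3.213
V_1 = 3.213 / l_1 = 3.213 / 0.67 = 4.795522… → 4.796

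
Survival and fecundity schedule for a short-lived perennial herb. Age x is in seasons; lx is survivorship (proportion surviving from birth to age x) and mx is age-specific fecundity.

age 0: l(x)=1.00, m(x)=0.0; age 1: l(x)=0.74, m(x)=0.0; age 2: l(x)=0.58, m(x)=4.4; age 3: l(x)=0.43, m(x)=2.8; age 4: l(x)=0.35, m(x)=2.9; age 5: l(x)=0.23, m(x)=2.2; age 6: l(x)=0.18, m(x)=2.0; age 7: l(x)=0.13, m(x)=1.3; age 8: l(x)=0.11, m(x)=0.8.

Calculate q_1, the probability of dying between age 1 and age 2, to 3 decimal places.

0.216

q_1 = (l_1 − l_2) / l_1 = (0.74 − 0.58) / 0.74
     = 0.16 / 0.74 = 0.216216… → 0.216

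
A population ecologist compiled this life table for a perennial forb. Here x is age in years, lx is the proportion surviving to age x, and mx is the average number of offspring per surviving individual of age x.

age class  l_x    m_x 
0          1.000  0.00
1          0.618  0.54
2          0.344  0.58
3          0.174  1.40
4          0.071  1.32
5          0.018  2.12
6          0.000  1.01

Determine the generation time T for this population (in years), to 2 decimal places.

lx·mx: 0, 0.33372, 0.19952, 0.2436, 0.09372, 0.03816, 0 → R0 = 0.90872
x·lx·mx: 0, 0.33372, 0.39904, 0.7308, 0.37488, 0.1908, 0 → Σ = 2.02924
T = 2.02924 / 0.90872 = 2.233075… → 2.23

2.23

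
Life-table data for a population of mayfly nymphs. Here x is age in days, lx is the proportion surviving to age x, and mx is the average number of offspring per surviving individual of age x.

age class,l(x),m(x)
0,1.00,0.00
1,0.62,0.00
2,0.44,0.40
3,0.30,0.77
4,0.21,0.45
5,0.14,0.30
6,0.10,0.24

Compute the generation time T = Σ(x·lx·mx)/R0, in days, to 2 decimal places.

lx·mx: 0, 0, 0.176, 0.231, 0.0945, 0.042, 0.024 → R0 = 0.5675
x·lx·mx: 0, 0, 0.352, 0.693, 0.378, 0.21, 0.144 → Σ = 1.777
T = 1.777 / 0.5675 = 3.131278… → 3.13

3.13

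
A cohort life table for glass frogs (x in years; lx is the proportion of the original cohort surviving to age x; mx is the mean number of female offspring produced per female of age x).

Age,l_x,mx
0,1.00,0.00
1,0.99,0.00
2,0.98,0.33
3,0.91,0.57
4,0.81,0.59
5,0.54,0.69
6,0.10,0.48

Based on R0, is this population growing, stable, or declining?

R0 = Σ lx·mx = 0 + 0 + 0.3234 + 0.5187 + 0.4779 + 0.3726 + 0.048 = 1.7406
R0 > 1, so the population is growing.

growing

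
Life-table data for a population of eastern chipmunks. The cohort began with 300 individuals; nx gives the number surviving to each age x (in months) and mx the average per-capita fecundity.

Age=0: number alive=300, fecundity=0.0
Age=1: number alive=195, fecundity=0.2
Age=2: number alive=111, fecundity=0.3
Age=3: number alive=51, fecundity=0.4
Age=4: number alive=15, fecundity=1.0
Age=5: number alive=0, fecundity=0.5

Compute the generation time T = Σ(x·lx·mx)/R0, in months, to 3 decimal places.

lx = nx/n0 = nx/300: 1, 0.65, 0.37, 0.17, 0.05, 0
lx·mx: 0, 0.13, 0.111, 0.068, 0.05, 0 → R0 = 0.359
x·lx·mx: 0, 0.13, 0.222, 0.204, 0.2, 0 → Σ = 0.756
T = 0.756 / 0.359 = 2.10585… → 2.106

2.106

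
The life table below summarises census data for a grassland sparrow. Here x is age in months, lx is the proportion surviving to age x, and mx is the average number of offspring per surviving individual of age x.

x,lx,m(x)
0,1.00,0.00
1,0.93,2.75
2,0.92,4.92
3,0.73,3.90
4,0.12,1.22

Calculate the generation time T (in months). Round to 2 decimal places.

2.06

lx·mx: 0, 2.5575, 4.5264, 2.847, 0.1464 → R0 = 10.0773
x·lx·mx: 0, 2.5575, 9.0528, 8.541, 0.5856 → Σ = 20.7369
T = 20.7369 / 10.0773 = 2.057783… → 2.06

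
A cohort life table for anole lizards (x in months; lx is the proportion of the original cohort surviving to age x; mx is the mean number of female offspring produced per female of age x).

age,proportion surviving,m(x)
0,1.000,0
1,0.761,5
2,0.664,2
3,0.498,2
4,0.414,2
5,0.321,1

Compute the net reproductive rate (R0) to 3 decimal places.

7.278

lx·mx by age: 0, 3.805, 1.328, 0.996, 0.828, 0.321
R0 = Σ lx·mx = 7.278 → 7.278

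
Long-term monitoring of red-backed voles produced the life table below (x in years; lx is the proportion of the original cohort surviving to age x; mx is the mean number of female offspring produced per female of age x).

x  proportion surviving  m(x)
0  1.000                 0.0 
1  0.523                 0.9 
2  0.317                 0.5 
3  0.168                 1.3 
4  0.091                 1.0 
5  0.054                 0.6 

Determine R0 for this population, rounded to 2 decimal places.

0.97

lx·mx by age: 0, 0.4707, 0.1585, 0.2184, 0.091, 0.0324
R0 = Σ lx·mx = 0.971 → 0.97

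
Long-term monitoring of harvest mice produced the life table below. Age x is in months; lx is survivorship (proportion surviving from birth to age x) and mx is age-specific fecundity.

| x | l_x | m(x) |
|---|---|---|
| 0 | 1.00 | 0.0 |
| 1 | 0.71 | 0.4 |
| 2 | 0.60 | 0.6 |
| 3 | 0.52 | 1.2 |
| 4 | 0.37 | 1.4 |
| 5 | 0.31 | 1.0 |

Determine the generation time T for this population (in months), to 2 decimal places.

3.10

lx·mx: 0, 0.284, 0.36, 0.624, 0.518, 0.31 → R0 = 2.096
x·lx·mx: 0, 0.284, 0.72, 1.872, 2.072, 1.55 → Σ = 6.498
T = 6.498 / 2.096 = 3.100191… → 3.10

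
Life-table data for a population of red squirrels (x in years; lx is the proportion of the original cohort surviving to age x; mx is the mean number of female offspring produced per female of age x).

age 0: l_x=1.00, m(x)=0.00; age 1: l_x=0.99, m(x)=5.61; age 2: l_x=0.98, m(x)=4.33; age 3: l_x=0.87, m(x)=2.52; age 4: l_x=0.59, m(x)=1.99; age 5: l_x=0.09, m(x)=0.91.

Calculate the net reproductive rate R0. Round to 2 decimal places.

lx·mx by age: 0, 5.5539, 4.2434, 2.1924, 1.1741, 0.0819
R0 = Σ lx·mx = 13.2457 → 13.25

13.25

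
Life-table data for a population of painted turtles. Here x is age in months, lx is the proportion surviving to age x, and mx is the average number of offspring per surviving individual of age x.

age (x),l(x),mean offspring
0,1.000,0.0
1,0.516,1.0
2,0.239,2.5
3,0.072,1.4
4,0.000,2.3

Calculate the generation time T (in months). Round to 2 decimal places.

lx·mx: 0, 0.516, 0.5975, 0.1008, 0 → R0 = 1.2143
x·lx·mx: 0, 0.516, 1.195, 0.3024, 0 → Σ = 2.0134
T = 2.0134 / 1.2143 = 1.658075… → 1.66

1.66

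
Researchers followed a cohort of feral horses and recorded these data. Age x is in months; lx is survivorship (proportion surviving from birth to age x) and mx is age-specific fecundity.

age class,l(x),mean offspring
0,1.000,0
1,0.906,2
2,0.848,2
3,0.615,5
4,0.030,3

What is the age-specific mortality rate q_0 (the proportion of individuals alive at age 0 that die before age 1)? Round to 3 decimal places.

0.094

q_0 = (l_0 − l_1) / l_0 = (1 − 0.906) / 1
     = 0.094 / 1 = 0.094 → 0.094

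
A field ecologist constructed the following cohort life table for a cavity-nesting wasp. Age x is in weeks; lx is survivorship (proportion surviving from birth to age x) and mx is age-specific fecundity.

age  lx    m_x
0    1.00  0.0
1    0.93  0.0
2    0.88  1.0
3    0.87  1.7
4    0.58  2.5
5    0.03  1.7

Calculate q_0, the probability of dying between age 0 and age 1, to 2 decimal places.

q_0 = (l_0 − l_1) / l_0 = (1 − 0.93) / 1
     = 0.07 / 1 = 0.07 → 0.07

0.07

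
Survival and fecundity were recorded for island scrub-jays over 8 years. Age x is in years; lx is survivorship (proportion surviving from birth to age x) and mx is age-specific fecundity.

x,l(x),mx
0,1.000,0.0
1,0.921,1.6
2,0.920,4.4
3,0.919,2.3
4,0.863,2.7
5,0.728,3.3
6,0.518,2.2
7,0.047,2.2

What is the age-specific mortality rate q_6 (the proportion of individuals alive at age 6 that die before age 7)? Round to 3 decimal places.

q_6 = (l_6 − l_7) / l_6 = (0.518 − 0.047) / 0.518
     = 0.471 / 0.518 = 0.909266… → 0.909

0.909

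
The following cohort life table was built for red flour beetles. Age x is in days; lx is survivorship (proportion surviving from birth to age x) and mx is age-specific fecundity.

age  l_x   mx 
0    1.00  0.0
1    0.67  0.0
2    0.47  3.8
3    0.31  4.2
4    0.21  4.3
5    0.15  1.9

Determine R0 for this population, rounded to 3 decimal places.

lx·mx by age: 0, 0, 1.786, 1.302, 0.903, 0.285
R0 = Σ lx·mx = 4.276 → 4.276

4.276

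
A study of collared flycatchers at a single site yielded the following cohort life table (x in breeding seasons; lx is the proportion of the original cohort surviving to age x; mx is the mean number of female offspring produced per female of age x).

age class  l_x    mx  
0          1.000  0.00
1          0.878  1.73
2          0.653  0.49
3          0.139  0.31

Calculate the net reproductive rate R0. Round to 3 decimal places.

1.882

lx·mx by age: 0, 1.51894, 0.31997, 0.04309
R0 = Σ lx·mx = 1.882 → 1.882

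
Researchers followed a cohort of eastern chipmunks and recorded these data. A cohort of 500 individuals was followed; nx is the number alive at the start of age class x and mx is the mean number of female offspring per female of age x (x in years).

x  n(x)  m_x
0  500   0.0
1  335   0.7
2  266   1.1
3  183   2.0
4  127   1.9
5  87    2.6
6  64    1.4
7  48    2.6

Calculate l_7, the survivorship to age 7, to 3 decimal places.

l_7 = n_7/n_0 = 48/500 = 0.096 → 0.096

0.096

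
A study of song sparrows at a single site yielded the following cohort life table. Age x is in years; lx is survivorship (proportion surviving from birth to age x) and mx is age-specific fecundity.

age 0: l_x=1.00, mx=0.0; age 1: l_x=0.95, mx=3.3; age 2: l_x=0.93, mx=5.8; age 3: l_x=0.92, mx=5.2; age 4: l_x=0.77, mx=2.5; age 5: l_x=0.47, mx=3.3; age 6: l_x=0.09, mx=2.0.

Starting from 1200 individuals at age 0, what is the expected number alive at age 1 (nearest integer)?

1140

Expected survivors = N0 · l_1 = 1200 × 0.95 = 1140 → 1140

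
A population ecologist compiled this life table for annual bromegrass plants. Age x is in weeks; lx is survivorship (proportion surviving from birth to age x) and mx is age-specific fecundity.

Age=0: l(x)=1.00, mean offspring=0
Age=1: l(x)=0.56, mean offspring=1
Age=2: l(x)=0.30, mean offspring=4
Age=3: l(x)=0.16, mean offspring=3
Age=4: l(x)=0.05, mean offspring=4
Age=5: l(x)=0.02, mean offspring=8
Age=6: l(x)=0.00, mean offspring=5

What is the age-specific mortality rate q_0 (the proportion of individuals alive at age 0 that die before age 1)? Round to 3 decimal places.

0.440

q_0 = (l_0 − l_1) / l_0 = (1 − 0.56) / 1
     = 0.44 / 1 = 0.44 → 0.440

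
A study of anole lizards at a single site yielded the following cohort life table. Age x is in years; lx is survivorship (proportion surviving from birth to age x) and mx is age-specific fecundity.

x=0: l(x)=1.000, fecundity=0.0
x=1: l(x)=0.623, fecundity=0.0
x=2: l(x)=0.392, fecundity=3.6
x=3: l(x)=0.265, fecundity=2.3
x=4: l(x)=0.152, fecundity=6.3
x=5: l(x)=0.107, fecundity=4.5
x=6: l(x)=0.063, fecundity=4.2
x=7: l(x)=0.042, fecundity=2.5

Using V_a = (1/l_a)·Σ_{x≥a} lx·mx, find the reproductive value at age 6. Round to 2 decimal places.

lx·mx for x ≥ 6: 0.2646, 0.105 → sum = 0.3696
V_6 = 0.3696 / l_6 = 0.3696 / 0.063 = 5.866667… → 5.87

5.87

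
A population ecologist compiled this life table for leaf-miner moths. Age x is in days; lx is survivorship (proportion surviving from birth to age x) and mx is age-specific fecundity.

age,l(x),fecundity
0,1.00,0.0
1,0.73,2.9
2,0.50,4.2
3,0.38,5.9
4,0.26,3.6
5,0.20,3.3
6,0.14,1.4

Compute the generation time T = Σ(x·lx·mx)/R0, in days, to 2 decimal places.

2.58

lx·mx: 0, 2.117, 2.1, 2.242, 0.936, 0.66, 0.196 → R0 = 8.251
x·lx·mx: 0, 2.117, 4.2, 6.726, 3.744, 3.3, 1.176 → Σ = 21.263
T = 21.263 / 8.251 = 2.577021… → 2.58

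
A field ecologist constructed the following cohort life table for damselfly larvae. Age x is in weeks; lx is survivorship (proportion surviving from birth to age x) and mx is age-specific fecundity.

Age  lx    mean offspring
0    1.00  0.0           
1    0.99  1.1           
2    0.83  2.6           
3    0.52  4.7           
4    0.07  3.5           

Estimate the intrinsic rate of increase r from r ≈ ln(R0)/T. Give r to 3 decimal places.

R0 = Σ lx·mx = 0 + 1.089 + 2.158 + 2.444 + 0.245 = 5.936
Σ x·lx·mx = 13.717; T = 13.717/5.936 = 2.31082…
r ≈ ln(R0)/T = ln(5.936)/2.31082… = 0.77074… → 0.771

0.771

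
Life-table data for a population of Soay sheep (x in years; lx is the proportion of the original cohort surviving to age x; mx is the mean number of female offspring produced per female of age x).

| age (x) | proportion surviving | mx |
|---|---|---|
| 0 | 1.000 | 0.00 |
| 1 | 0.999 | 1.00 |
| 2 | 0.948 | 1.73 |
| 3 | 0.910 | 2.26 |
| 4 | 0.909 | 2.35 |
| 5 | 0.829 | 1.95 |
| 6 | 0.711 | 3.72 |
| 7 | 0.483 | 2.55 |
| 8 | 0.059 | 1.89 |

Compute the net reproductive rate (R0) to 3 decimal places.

lx·mx by age: 0, 0.999, 1.64004, 2.0566, 2.13615, 1.61655, 2.64492, 1.23165, 0.11151
R0 = Σ lx·mx = 12.43642 → 12.436

12.436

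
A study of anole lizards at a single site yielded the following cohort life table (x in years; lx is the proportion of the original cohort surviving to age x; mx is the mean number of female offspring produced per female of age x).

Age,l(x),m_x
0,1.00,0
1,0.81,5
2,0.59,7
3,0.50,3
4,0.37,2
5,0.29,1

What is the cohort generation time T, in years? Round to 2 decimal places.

1.98

lx·mx: 0, 4.05, 4.13, 1.5, 0.74, 0.29 → R0 = 10.71
x·lx·mx: 0, 4.05, 8.26, 4.5, 2.96, 1.45 → Σ = 21.22
T = 21.22 / 10.71 = 1.981326… → 1.98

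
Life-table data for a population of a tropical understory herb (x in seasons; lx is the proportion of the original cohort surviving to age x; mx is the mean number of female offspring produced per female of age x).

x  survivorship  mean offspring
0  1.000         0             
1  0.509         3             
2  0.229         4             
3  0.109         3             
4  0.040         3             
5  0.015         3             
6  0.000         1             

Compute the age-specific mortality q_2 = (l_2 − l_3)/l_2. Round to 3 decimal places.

q_2 = (l_2 − l_3) / l_2 = (0.229 − 0.109) / 0.229
     = 0.12 / 0.229 = 0.524017… → 0.524

0.524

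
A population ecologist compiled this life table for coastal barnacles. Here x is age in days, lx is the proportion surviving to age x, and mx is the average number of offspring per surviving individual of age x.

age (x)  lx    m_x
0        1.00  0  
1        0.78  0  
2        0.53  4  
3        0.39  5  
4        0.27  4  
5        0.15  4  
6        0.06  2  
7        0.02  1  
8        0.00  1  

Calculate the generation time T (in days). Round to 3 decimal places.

3.102

lx·mx: 0, 0, 2.12, 1.95, 1.08, 0.6, 0.12, 0.02, 0 → R0 = 5.89
x·lx·mx: 0, 0, 4.24, 5.85, 4.32, 3, 0.72, 0.14, 0 → Σ = 18.27
T = 18.27 / 5.89 = 3.101868… → 3.102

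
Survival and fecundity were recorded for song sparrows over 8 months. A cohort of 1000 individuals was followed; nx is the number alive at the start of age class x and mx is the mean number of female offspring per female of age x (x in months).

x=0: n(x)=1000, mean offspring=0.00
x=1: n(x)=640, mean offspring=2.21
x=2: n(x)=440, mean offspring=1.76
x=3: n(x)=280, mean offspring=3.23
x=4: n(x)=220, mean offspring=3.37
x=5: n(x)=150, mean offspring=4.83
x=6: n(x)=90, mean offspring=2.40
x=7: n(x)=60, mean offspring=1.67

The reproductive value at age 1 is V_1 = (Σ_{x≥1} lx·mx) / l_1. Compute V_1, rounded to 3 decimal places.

lx = nx/n0 = nx/1000: 1, 0.64, 0.44, 0.28, 0.22, 0.15, 0.09, 0.06
lx·mx for x ≥ 1: 1.4144, 0.7744, 0.9044, 0.7414, 0.7245, 0.216, 0.1002 → sum = 4.8753
V_1 = 4.8753 / l_1 = 4.8753 / 0.64 = 7.617656… → 7.618

7.618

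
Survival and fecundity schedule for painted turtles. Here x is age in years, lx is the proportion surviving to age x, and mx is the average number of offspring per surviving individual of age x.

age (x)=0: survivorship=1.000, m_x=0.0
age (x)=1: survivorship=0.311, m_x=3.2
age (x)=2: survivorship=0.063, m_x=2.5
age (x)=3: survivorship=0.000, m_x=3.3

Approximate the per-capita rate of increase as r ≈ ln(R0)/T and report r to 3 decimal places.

0.125

R0 = Σ lx·mx = 0 + 0.9952 + 0.1575 + 0 = 1.1527
Σ x·lx·mx = 1.3102; T = 1.3102/1.1527 = 1.13664…
r ≈ ln(R0)/T = ln(1.1527)/1.13664… = 0.12502… → 0.125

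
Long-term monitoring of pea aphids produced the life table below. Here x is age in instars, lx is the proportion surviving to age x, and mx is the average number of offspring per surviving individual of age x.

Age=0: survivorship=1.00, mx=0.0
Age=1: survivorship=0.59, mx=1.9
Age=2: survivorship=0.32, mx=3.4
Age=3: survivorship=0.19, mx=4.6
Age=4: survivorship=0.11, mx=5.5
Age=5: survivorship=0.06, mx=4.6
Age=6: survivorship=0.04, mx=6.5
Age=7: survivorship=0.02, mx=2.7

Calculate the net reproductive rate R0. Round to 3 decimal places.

4.278

lx·mx by age: 0, 1.121, 1.088, 0.874, 0.605, 0.276, 0.26, 0.054
R0 = Σ lx·mx = 4.278 → 4.278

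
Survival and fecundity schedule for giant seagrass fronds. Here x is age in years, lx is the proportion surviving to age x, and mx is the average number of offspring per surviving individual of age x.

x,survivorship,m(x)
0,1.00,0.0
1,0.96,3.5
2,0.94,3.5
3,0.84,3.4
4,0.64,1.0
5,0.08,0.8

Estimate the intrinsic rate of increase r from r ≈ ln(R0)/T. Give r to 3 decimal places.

R0 = Σ lx·mx = 0 + 3.36 + 3.29 + 2.856 + 0.64 + 0.064 = 10.21
Σ x·lx·mx = 21.388; T = 21.388/10.21 = 2.09481…
r ≈ ln(R0)/T = ln(10.21)/2.09481… = 1.10911… → 1.109

1.109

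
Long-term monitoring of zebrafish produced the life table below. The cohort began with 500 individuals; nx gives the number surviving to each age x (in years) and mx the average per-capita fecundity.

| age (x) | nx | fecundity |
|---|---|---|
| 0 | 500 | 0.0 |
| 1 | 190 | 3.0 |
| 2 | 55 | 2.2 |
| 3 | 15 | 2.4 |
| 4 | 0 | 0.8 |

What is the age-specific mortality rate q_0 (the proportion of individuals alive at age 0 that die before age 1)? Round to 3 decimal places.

lx = nx/n0 = nx/500: 1, 0.38, 0.11, 0.03, 0
q_0 = (l_0 − l_1) / l_0 = (1 − 0.38) / 1
     = 0.62 / 1 = 0.62 → 0.620

0.620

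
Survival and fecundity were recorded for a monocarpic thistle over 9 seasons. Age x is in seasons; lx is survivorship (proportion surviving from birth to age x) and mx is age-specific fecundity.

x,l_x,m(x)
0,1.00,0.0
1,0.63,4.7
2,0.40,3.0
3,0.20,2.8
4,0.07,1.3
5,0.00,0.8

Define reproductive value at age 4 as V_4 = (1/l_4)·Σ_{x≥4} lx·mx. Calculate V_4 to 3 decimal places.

1.300

lx·mx for x ≥ 4: 0.091, 0 → sum = 0.091
V_4 = 0.091 / l_4 = 0.091 / 0.07 = 1.3 → 1.300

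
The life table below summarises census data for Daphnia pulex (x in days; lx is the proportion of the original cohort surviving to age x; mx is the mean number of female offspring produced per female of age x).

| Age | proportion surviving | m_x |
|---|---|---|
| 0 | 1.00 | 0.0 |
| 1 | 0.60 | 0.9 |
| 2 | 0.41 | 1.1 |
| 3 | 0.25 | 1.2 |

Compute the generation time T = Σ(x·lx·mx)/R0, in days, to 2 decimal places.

1.81

lx·mx: 0, 0.54, 0.451, 0.3 → R0 = 1.291
x·lx·mx: 0, 0.54, 0.902, 0.9 → Σ = 2.342
T = 2.342 / 1.291 = 1.814098… → 1.81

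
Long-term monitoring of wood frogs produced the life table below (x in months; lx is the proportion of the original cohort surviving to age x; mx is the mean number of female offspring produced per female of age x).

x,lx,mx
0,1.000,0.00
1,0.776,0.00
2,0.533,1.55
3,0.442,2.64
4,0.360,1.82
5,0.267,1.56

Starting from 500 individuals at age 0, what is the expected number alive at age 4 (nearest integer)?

Expected survivors = N0 · l_4 = 500 × 0.360 = 180 → 180

180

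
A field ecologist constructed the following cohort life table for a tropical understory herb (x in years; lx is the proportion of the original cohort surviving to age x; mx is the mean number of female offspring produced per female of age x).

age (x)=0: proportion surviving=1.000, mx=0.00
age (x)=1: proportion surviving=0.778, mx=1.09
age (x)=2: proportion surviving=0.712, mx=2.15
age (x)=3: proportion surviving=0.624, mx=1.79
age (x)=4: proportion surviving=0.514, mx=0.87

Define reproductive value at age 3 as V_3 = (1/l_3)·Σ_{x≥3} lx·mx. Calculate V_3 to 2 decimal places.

lx·mx for x ≥ 3: 1.11696, 0.44718 → sum = 1.56414
V_3 = 1.56414 / l_3 = 1.56414 / 0.624 = 2.506635… → 2.51

2.51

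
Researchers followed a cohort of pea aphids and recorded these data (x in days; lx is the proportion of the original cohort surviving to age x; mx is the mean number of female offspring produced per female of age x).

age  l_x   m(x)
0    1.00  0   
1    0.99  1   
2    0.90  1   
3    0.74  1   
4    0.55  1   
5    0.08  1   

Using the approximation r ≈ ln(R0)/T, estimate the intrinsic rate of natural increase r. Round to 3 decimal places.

R0 = Σ lx·mx = 0 + 0.99 + 0.9 + 0.74 + 0.55 + 0.08 = 3.26
Σ x·lx·mx = 7.61; T = 7.61/3.26 = 2.33436…
r ≈ ln(R0)/T = ln(3.26)/2.33436… = 0.50623… → 0.506

0.506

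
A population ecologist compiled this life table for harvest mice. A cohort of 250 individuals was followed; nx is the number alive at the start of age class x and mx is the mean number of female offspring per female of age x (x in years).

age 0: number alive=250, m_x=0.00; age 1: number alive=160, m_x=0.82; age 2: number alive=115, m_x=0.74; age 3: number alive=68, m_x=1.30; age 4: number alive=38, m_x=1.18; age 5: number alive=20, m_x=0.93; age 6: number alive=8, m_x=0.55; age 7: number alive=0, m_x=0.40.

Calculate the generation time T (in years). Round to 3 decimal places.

lx = nx/n0 = nx/250: 1, 0.64, 0.46, 0.272, 0.152, 0.08, 0.032, 0
lx·mx: 0, 0.5248, 0.3404, 0.3536, 0.17936, 0.0744, 0.0176, 0 → R0 = 1.49016
x·lx·mx: 0, 0.5248, 0.6808, 1.0608, 0.71744, 0.372, 0.1056, 0 → Σ = 3.46144
T = 3.46144 / 1.49016 = 2.322865… → 2.323

2.323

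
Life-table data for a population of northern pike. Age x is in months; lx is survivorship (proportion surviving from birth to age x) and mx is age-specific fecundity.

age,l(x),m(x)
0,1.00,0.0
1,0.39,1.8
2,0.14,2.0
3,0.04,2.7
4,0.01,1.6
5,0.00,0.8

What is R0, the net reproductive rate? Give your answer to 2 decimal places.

lx·mx by age: 0, 0.702, 0.28, 0.108, 0.016, 0
R0 = Σ lx·mx = 1.106 → 1.11

1.11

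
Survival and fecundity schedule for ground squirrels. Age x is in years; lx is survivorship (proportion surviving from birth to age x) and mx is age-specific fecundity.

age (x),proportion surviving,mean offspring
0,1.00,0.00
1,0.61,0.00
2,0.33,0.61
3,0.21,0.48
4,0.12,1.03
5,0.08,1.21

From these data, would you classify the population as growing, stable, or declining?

declining

R0 = Σ lx·mx = 0 + 0 + 0.2013 + 0.1008 + 0.1236 + 0.0968 = 0.5225
R0 < 1, so the population is declining.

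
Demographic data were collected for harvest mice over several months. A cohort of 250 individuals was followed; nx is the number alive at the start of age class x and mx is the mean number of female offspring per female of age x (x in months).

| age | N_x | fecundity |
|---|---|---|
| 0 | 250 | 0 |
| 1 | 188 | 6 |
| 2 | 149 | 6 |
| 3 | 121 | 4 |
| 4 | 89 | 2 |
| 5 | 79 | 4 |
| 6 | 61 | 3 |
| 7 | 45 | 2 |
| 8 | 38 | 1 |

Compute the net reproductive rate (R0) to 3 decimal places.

13.244

lx = nx/n0 = nx/250: 1, 0.752, 0.596, 0.484, 0.356, 0.316, 0.244, 0.18, 0.152
lx·mx by age: 0, 4.512, 3.576, 1.936, 0.712, 1.264, 0.732, 0.36, 0.152
R0 = Σ lx·mx = 13.244 → 13.244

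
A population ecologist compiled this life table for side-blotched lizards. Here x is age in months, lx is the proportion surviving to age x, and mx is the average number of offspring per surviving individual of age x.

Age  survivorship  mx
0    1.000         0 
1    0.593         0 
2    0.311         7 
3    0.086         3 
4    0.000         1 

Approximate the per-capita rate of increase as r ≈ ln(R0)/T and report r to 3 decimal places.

R0 = Σ lx·mx = 0 + 0 + 2.177 + 0.258 + 0 = 2.435
Σ x·lx·mx = 5.128; T = 5.128/2.435 = 2.10595…
r ≈ ln(R0)/T = ln(2.435)/2.10595… = 0.42259… → 0.423

0.423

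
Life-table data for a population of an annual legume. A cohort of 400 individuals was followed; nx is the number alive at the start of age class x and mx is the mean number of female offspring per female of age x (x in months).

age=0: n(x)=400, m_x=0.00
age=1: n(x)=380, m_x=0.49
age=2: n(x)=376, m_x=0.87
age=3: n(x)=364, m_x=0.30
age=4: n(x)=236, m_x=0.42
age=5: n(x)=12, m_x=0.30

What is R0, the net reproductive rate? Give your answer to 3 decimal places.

lx = nx/n0 = nx/400: 1, 0.95, 0.94, 0.91, 0.59, 0.03
lx·mx by age: 0, 0.4655, 0.8178, 0.273, 0.2478, 0.009
R0 = Σ lx·mx = 1.8131 → 1.813

1.813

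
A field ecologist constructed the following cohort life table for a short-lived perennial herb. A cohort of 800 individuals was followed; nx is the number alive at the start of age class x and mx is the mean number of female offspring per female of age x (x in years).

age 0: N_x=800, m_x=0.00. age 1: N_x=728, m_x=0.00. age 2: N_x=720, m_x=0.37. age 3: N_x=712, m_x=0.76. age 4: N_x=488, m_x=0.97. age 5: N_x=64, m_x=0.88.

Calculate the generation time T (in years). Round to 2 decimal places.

3.24

lx = nx/n0 = nx/800: 1, 0.91, 0.9, 0.89, 0.61, 0.08
lx·mx: 0, 0, 0.333, 0.6764, 0.5917, 0.0704 → R0 = 1.6715
x·lx·mx: 0, 0, 0.666, 2.0292, 2.3668, 0.352 → Σ = 5.414
T = 5.414 / 1.6715 = 3.239007… → 3.24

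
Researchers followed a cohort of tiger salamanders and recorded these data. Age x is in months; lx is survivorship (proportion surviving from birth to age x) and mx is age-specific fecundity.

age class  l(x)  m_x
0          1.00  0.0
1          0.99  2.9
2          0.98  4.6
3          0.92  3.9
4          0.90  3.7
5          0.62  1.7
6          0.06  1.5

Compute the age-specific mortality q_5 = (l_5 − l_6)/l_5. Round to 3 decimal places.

0.903

q_5 = (l_5 − l_6) / l_5 = (0.62 − 0.06) / 0.62
     = 0.56 / 0.62 = 0.903226… → 0.903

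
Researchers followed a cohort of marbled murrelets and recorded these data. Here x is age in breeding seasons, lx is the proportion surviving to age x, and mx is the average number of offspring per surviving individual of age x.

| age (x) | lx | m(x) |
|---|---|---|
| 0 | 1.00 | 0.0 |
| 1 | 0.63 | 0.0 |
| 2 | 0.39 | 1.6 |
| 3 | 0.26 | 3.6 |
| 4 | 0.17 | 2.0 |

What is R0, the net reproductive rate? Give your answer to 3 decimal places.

1.900

lx·mx by age: 0, 0, 0.624, 0.936, 0.34
R0 = Σ lx·mx = 1.9 → 1.900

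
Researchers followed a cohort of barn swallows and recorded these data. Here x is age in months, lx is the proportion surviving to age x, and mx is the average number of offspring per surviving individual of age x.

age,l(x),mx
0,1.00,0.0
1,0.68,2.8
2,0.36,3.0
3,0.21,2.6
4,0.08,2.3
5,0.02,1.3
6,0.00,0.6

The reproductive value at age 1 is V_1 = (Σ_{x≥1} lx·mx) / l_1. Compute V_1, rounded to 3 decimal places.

lx·mx for x ≥ 1: 1.904, 1.08, 0.546, 0.184, 0.026, 0 → sum = 3.74
V_1 = 3.74 / l_1 = 3.74 / 0.68 = 5.5 → 5.500

5.500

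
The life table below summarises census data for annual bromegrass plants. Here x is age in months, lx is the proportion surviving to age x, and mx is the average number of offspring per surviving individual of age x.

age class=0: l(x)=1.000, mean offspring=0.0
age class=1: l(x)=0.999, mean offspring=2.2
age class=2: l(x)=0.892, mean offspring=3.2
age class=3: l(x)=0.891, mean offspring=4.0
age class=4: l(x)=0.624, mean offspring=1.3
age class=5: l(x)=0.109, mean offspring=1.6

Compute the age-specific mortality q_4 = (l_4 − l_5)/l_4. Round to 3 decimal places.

q_4 = (l_4 − l_5) / l_4 = (0.624 − 0.109) / 0.624
     = 0.515 / 0.624 = 0.825321… → 0.825

0.825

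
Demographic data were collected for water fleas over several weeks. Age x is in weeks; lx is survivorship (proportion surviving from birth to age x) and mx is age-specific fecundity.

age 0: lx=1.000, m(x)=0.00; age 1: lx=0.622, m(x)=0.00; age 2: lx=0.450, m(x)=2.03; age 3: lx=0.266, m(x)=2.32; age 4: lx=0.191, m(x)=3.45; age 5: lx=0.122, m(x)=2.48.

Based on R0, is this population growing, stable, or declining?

growing

R0 = Σ lx·mx = 0 + 0 + 0.9135 + 0.61712 + 0.65895 + 0.30256 = 2.49213
R0 > 1, so the population is growing.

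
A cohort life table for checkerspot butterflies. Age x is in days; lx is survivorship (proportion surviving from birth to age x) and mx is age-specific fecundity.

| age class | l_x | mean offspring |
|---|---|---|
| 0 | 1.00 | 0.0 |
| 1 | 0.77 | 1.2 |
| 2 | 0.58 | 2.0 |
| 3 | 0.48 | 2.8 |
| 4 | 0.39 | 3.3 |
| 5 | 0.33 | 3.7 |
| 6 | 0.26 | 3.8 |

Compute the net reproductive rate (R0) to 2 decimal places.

6.92

lx·mx by age: 0, 0.924, 1.16, 1.344, 1.287, 1.221, 0.988
R0 = Σ lx·mx = 6.924 → 6.92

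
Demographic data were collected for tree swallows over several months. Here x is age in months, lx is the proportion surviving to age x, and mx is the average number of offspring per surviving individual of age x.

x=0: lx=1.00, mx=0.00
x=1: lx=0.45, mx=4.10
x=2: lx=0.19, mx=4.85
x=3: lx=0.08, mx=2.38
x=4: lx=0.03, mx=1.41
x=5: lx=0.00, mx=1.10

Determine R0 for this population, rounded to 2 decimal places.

3.00

lx·mx by age: 0, 1.845, 0.9215, 0.1904, 0.0423, 0
R0 = Σ lx·mx = 2.9992 → 3.00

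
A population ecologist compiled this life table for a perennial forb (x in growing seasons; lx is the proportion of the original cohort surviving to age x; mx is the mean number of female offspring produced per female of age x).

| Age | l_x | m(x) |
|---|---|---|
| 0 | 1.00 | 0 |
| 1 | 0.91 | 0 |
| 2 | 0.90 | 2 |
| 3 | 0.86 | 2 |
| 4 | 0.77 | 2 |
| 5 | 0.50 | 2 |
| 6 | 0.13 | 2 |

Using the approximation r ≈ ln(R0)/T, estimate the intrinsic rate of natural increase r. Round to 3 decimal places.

0.542

R0 = Σ lx·mx = 0 + 0 + 1.8 + 1.72 + 1.54 + 1 + 0.26 = 6.32
Σ x·lx·mx = 21.48; T = 21.48/6.32 = 3.39873…
r ≈ ln(R0)/T = ln(6.32)/3.39873… = 0.54247… → 0.542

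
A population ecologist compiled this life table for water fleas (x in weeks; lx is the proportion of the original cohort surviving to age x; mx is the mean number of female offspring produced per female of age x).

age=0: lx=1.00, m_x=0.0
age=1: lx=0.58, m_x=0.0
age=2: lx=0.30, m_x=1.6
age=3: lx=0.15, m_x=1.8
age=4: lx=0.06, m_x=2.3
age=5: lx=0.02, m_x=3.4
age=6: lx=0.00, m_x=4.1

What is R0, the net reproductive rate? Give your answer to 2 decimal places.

0.96

lx·mx by age: 0, 0, 0.48, 0.27, 0.138, 0.068, 0
R0 = Σ lx·mx = 0.956 → 0.96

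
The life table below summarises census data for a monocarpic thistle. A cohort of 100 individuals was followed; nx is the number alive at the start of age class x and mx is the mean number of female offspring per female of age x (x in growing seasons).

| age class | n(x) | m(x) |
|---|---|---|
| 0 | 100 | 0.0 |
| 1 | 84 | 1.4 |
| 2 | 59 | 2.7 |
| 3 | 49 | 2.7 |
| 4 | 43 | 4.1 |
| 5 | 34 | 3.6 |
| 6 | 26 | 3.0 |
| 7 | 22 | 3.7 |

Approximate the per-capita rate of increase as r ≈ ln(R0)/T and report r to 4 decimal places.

lx = nx/n0 = nx/100: 1, 0.84, 0.59, 0.49, 0.43, 0.34, 0.26, 0.22
R0 = Σ lx·mx = 0 + 1.176 + 1.593 + 1.323 + 1.763 + 1.224 + 0.78 + 0.814 = 8.673
Σ x·lx·mx = 31.881; T = 31.881/8.673 = 3.67589…
r ≈ ln(R0)/T = ln(8.673)/3.67589… = 0.587671… → 0.5877

0.5877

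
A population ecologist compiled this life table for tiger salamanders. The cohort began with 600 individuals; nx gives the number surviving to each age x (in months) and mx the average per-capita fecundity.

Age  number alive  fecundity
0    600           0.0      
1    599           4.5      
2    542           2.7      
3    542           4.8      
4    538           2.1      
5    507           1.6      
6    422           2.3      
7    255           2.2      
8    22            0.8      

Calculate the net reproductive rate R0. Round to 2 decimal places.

17.08

lx = nx/n0 = nx/600: 1, 0.99833…, 0.90333…, 0.90333…, 0.89667…, 0.845, 0.70333…, 0.425, 0.03667…
lx·mx by age: 0, 4.4925…, 2.439…, 4.336…, 1.883…, 1.352, 1.617667…, 0.935, 0.029333…
R0 = Σ lx·mx = 17.0845… → 17.08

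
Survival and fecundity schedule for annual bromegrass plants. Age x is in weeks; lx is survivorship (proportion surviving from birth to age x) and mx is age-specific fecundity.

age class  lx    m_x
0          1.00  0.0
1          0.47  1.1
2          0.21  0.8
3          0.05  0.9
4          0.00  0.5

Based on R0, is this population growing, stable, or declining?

R0 = Σ lx·mx = 0 + 0.517 + 0.168 + 0.045 + 0 = 0.73
R0 < 1, so the population is declining.

declining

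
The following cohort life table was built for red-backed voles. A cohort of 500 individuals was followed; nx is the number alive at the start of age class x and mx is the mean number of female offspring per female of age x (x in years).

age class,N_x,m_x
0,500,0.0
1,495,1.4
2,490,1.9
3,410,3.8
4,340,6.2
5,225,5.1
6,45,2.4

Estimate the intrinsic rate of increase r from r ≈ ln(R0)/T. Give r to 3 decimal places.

0.764

lx = nx/n0 = nx/500: 1, 0.99, 0.98, 0.82, 0.68, 0.45, 0.09
R0 = Σ lx·mx = 0 + 1.386 + 1.862 + 3.116 + 4.216 + 2.295 + 0.216 = 13.091
Σ x·lx·mx = 44.093; T = 44.093/13.091 = 3.36819…
r ≈ ln(R0)/T = ln(13.091)/3.36819… = 0.76359… → 0.764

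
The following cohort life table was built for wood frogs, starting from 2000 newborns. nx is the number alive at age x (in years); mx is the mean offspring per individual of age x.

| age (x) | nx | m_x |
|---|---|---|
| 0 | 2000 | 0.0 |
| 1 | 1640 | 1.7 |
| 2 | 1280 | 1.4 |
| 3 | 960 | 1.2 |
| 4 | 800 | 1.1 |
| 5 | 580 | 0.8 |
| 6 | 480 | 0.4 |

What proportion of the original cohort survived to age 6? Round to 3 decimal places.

l_6 = n_6/n_0 = 480/2000 = 0.24 → 0.240

0.240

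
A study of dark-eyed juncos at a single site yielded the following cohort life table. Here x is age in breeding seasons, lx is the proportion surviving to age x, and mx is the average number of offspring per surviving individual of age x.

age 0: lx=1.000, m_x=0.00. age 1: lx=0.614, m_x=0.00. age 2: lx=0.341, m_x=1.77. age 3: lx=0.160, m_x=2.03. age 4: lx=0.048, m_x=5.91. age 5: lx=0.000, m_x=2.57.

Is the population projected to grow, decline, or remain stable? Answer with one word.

R0 = Σ lx·mx = 0 + 0 + 0.60357 + 0.3248 + 0.28368 + 0 = 1.21205
R0 > 1, so the population is growing.

growing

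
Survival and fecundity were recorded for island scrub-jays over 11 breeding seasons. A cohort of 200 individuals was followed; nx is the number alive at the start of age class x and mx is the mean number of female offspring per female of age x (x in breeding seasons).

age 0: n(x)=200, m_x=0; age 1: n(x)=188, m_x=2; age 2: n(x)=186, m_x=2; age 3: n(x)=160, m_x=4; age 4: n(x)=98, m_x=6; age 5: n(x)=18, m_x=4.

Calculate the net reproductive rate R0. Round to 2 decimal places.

lx = nx/n0 = nx/200: 1, 0.94, 0.93, 0.8, 0.49, 0.09
lx·mx by age: 0, 1.88, 1.86, 3.2, 2.94, 0.36
R0 = Σ lx·mx = 10.24 → 10.24

10.24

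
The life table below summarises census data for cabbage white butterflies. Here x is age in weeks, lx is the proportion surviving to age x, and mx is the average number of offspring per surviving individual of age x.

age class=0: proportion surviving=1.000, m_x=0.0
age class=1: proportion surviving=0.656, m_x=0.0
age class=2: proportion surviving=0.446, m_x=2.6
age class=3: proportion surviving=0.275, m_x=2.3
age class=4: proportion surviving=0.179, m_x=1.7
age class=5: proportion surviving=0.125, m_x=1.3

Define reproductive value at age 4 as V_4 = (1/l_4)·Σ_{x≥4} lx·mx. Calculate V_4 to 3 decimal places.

2.608

lx·mx for x ≥ 4: 0.3043, 0.1625 → sum = 0.4668
V_4 = 0.4668 / l_4 = 0.4668 / 0.179 = 2.607821… → 2.608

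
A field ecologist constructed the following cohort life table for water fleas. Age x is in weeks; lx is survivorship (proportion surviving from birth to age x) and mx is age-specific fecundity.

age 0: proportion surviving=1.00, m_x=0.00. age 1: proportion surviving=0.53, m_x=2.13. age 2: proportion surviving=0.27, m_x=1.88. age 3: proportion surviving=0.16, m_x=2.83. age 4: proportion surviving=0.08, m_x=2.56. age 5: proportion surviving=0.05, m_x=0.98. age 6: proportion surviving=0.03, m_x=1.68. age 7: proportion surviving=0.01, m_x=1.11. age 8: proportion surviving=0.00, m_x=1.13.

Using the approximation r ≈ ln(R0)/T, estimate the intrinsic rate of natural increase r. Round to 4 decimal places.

R0 = Σ lx·mx = 0 + 1.1289 + 0.5076 + 0.4528 + 0.2048 + 0.049 + 0.0504 + 0.0111 + 0 = 2.4046
Σ x·lx·mx = 4.9468; T = 4.9468/2.4046 = 2.05722…
r ≈ ln(R0)/T = ln(2.4046)/2.05722… = 0.426489… → 0.4265

0.4265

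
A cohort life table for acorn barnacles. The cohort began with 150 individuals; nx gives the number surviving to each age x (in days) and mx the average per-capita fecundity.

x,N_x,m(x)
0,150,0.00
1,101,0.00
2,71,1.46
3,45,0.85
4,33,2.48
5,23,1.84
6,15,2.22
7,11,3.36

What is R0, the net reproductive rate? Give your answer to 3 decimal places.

lx = nx/n0 = nx/150: 1, 0.67333…, 0.47333…, 0.3, 0.22, 0.15333…, 0.1, 0.07333…
lx·mx by age: 0, 0, 0.691067…, 0.255, 0.5456, 0.282133…, 0.222, 0.2464…
R0 = Σ lx·mx = 2.2422… → 2.242

2.242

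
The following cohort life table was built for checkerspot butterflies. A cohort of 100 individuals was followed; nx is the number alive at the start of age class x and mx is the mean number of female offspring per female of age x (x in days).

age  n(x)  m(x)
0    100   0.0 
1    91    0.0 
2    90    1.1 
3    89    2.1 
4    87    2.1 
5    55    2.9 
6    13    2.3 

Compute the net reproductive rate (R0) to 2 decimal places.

lx = nx/n0 = nx/100: 1, 0.91, 0.9, 0.89, 0.87, 0.55, 0.13
lx·mx by age: 0, 0, 0.99, 1.869, 1.827, 1.595, 0.299
R0 = Σ lx·mx = 6.58 → 6.58

6.58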